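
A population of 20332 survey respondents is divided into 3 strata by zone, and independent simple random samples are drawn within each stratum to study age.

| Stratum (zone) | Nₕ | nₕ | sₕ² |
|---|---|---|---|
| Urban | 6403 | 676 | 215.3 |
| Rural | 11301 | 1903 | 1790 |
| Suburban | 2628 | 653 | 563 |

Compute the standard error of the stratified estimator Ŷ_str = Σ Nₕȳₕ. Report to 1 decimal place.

Var(Ŷ_str) = Σₕ Nₕ²(1 − fₕ)sₕ²/nₕ.
Urban: 6403²·(1 − 676/6403)·215.3/676 = 1.1679063 × 10^7.
Rural: 11301²·(1 − 1903/11301)·1790/1903 = 9.9900246 × 10^7.
Suburban: 2628²·(1 − 653/2628)·563/653 = 4.4749447 × 10^6.
Sum = 1.1605425 × 10^8.
SE = √(1.1605425 × 10^8) = 10772.8.

10772.8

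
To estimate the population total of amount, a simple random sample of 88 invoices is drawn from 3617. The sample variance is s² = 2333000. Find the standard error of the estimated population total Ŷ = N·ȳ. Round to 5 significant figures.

581720

Var(Ŷ) = N²·Var(ȳ) = N²·(1 − n/N)·s²/n.
f = 88/3617 = 0.02432955; Var(ȳ) = 0.97567045·2333000/88 = 25866.354.
Var(Ŷ) = 3617² · 25866.354 = 3.3840146 × 10^11.
SE(Ŷ) = √(3.3840146 × 10^11) = 581720.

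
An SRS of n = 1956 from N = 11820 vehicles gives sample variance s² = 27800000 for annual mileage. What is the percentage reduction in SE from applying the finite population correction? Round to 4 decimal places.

f = n/N = 1956/11820 = 0.16548223.
SE_no-fpc = √(s²/n) = 119.21694; SE_fpc = √((1−f)s²/n) = 108.90699.
Ratio = √(1−f) = 0.91351944. Reduction = 100·(1 − 0.91351944) = 8.6481%.

8.6481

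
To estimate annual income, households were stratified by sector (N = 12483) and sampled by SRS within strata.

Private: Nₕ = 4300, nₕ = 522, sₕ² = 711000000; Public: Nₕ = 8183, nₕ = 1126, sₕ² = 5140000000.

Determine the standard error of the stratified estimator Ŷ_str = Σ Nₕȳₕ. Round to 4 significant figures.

Var(Ŷ_str) = Σₕ Nₕ²(1 − fₕ)sₕ²/nₕ.
Private: 4300²·(1 − 522/4300)·711000000/522 = 2.2127355 × 10^13.
Public: 8183²·(1 − 1126/8183)·5140000000/1126 = 2.6360728 × 10^14.
Sum = 2.8573464 × 10^14.
SE = √(2.8573464 × 10^14) = 1.690 × 10^7.

1.690 × 10^7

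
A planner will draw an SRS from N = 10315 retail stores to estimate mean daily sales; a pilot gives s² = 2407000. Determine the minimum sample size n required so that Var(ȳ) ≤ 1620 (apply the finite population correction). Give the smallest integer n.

1299

Without fpc, n₀ = s²/D = 2407000/1620 = 1485.8025.
With fpc, (1 − n/N)·s²/n ≤ D requires n ≥ n₀/(1 + n₀/N) = 1485.8025/(1 + 1485.8025/10315) = 1298.7297.
Rounding up, n = 1299.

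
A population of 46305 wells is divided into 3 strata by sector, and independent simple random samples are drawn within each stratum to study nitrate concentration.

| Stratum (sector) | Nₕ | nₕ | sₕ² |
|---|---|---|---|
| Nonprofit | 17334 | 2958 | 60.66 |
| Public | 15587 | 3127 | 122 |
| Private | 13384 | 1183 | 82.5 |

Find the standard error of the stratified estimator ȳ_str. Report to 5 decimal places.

0.10596

Var(ȳ_str) = Σₕ Wₕ²(1 − fₕ)sₕ²/nₕ with Wₕ = Nₕ/N, N = 46305.
Nonprofit: Wₕ = 0.37434402; term = 0.37434402²·(1 − 0.17064728)·60.66/2958 = 0.0023833362.
Public: Wₕ = 0.33661592; term = 0.33661592²·(1 − 0.20061590)·122/3127 = 0.0035339203.
Private: Wₕ = 0.28904006; term = 0.28904006²·(1 − 0.08838912)·82.5/1183 = 0.005311226.
Sum = 0.011228483.
SE = √(0.011228483) = 0.10596.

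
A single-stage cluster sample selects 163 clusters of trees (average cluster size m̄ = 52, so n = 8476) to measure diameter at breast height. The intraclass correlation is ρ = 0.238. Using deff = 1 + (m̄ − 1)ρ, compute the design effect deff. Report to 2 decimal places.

13.14

deff = 1 + (52 − 1)·0.238 = 1 + 12.138 = 13.138.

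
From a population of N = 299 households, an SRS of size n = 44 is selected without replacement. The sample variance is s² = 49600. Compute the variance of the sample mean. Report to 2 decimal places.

961.39

Under SRS without replacement, Var(ȳ) = (1 − f)·s²/n with f = n/N = 44/299 = 0.14715719.
Var(ȳ) = (1 − 0.14715719)·49600/44 = 0.85284281·1127.2727 = 961.38644.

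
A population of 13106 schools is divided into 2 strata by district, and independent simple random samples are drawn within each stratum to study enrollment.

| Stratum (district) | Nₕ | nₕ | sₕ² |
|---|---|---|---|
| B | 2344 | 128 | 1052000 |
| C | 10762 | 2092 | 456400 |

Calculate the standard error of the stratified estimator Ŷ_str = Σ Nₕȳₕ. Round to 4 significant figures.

Var(Ŷ_str) = Σₕ Nₕ²(1 − fₕ)sₕ²/nₕ.
B: 2344²·(1 − 128/2344)·1052000/128 = 4.2690686 × 10^10.
C: 10762²·(1 − 2092/10762)·456400/2092 = 2.0356169 × 10^10.
Sum = 6.3046855 × 10^10.
SE = √(6.3046855 × 10^10) = 251100.

251100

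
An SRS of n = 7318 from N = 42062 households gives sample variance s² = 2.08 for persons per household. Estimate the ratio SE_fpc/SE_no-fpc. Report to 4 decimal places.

0.9089

f = n/N = 7318/42062 = 0.17398127.
SE_no-fpc = √(s²/n) = 0.016859142; SE_fpc = √((1−f)s²/n) = 0.015322528.
Ratio = √(1−f) = 0.90885573.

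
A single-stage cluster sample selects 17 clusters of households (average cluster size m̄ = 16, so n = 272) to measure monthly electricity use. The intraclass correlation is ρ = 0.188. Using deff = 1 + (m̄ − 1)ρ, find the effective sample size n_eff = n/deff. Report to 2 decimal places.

71.20

deff = 1 + (16 − 1)·0.188 = 1 + 2.82 = 3.82.
n_eff = 272 / 3.82 = 71.20.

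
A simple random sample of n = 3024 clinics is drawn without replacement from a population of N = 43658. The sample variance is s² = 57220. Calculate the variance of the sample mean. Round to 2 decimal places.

17.61

Under SRS without replacement, Var(ȳ) = (1 − f)·s²/n with f = n/N = 3024/43658 = 0.06926566.
Var(ȳ) = (1 − 0.06926566)·57220/3024 = 0.93073434·18.921958 = 17.611316.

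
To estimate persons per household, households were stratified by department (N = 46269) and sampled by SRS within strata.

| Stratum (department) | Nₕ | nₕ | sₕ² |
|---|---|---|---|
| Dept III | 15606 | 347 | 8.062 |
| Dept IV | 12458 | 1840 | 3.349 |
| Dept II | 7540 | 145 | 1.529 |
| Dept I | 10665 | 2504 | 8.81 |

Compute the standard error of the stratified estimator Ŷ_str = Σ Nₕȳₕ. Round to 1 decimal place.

Var(Ŷ_str) = Σₕ Nₕ²(1 − fₕ)sₕ²/nₕ.
Dept III: 15606²·(1 − 347/15606)·8.062/347 = 5.5326219 × 10^6.
Dept IV: 12458²·(1 − 1840/12458)·3.349/1840 = 240762.24.
Dept II: 7540²·(1 − 145/7540)·1.529/145 = 587961.66.
Dept I: 10665²·(1 − 2504/10665)·8.81/2504 = 306228.65.
Sum = 6.6675745 × 10^6.
SE = √(6.6675745 × 10^6) = 2582.2.

2582.2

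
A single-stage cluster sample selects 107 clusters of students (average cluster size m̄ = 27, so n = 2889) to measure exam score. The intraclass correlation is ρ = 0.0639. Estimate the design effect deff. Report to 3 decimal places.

2.661

deff = 1 + (27 − 1)·0.0639 = 1 + 1.6614 = 2.6614.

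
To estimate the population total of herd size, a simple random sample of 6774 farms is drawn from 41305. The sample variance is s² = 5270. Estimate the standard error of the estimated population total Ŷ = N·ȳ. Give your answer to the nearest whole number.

Var(Ŷ) = N²·Var(ȳ) = N²·(1 − n/N)·s²/n.
f = 6774/41305 = 0.16399952; Var(ȳ) = 0.83600048·5270/6774 = 0.65038715.
Var(Ŷ) = 41305² · 0.65038715 = 1.1096275 × 10^9.
SE(Ŷ) = √(1.1096275 × 10^9) = 33311.

33311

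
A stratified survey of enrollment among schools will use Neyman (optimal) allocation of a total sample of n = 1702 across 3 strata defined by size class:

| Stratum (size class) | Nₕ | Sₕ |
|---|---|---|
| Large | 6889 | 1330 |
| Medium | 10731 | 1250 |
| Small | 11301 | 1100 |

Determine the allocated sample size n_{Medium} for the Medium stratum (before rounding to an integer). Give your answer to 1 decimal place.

652.2

Neyman allocation: nₕ = n·NₕSₕ / Σⱼ NⱼSⱼ.
Σ NⱼSⱼ = 6889·1330 + 10731·1250 + 11301·1100 = 3.500722 × 10^7.
n_{Medium} = 1702·10731·1250 / (3.500722 × 10^7) = 652.2.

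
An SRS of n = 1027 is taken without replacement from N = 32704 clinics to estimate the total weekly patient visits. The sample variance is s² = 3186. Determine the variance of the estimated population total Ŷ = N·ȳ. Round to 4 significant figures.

3.214 × 10^9

Var(Ŷ) = N²·Var(ȳ) = N²·(1 − n/N)·s²/n.
f = 1027/32704 = 0.03140289; Var(ȳ) = 0.96859711·3186/1027 = 3.0048203.
Var(Ŷ) = 32704² · 3.0048203 = 3.2138104 × 10^9.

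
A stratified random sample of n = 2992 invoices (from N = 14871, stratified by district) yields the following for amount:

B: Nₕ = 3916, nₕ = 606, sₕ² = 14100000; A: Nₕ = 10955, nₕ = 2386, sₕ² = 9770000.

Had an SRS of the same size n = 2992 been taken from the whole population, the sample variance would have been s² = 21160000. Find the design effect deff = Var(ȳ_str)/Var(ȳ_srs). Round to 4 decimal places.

Var(ȳ_str) = Σ Wₕ²(1−fₕ)sₕ²/nₕ with Wₕ = Nₕ/14871:
  B: (3916/14871)²·(1−606/3916)·14100000/606 = 1363.7565
  A: (10955/14871)²·(1−2386/10955)·9770000/2386 = 1738.1462
  → Var(ȳ_str) = 3101.9027.
Var(ȳ_srs) = (1 − 2992/14871)·21160000/2992 = 5649.2889.
deff = 3101.9027 / 5649.2889 = 0.5491.

0.5491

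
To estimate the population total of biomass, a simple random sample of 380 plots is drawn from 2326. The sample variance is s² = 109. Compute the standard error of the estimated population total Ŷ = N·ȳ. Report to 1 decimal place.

1139.5

Var(Ŷ) = N²·Var(ȳ) = N²·(1 − n/N)·s²/n.
f = 380/2326 = 0.16337059; Var(ȳ) = 0.83662941·109/380 = 0.23998054.
Var(Ŷ) = 2326² · 0.23998054 = 1.298361 × 10^6.
SE(Ŷ) = √(1.298361 × 10^6) = 1139.5.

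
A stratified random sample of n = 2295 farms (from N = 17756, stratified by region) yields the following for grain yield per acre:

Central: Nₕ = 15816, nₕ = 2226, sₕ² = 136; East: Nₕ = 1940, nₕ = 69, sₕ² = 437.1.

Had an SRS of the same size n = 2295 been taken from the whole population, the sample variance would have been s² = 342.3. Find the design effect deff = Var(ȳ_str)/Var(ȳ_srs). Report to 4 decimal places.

Var(ȳ_str) = Σ Wₕ²(1−fₕ)sₕ²/nₕ with Wₕ = Nₕ/17756:
  Central: (15816/17756)²·(1−2226/15816)·136/2226 = 0.041652358
  East: (1940/17756)²·(1−69/1940)·437.1/69 = 0.072931805
  → Var(ȳ_str) = 0.11458416.
Var(ȳ_srs) = (1 − 2295/17756)·342.3/2295 = 0.12987234.
deff = 0.11458416 / 0.12987234 = 0.8823.

0.8823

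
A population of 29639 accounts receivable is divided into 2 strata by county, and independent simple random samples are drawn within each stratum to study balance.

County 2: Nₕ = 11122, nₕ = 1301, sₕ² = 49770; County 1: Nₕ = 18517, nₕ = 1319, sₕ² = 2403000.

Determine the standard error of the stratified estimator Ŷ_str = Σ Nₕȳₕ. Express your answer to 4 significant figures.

764400

Var(Ŷ_str) = Σₕ Nₕ²(1 − fₕ)sₕ²/nₕ.
County 2: 11122²·(1 − 1301/11122)·49770/1301 = 4.1785822 × 10^9.
County 1: 18517²·(1 − 1319/18517)·2403000/1319 = 5.8017304 × 10^11.
Sum = 5.8435162 × 10^11.
SE = √(5.8435162 × 10^11) = 764400.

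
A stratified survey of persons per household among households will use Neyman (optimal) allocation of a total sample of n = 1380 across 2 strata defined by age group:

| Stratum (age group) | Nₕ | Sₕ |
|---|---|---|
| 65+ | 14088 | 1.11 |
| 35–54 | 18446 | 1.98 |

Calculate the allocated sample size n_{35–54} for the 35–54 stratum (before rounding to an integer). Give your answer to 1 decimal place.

Neyman allocation: nₕ = n·NₕSₕ / Σⱼ NⱼSⱼ.
Σ NⱼSⱼ = 14088·1.11 + 18446·1.98 = 52160.76.
n_{35–54} = 1380·18446·1.98 / 52160.76 = 966.3.

966.3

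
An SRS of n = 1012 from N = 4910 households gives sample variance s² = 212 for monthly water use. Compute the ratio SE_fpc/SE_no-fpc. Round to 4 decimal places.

f = n/N = 1012/4910 = 0.20610998.
SE_no-fpc = √(s²/n) = 0.45769659; SE_fpc = √((1−f)s²/n) = 0.40780998.
Ratio = √(1−f) = 0.89100506.

0.8910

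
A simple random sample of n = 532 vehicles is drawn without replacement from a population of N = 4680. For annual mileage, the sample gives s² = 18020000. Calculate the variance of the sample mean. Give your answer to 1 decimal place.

Under SRS without replacement, Var(ȳ) = (1 − f)·s²/n with f = n/N = 532/4680 = 0.11367521.
Var(ȳ) = (1 − 0.11367521)·18020000/532 = 0.88632479·33872.18 = 30021.753.

30021.8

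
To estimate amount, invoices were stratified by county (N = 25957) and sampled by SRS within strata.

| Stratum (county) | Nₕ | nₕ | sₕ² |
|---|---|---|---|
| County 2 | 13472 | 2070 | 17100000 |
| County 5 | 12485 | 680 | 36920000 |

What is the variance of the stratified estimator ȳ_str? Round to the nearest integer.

13760

Var(ȳ_str) = Σₕ Wₕ²(1 − fₕ)sₕ²/nₕ with Wₕ = Nₕ/N, N = 25957.
County 2: Wₕ = 0.51901221; term = 0.51901221²·(1 − 0.15365202)·17100000/2070 = 1883.345.
County 5: Wₕ = 0.48098779; term = 0.48098779²·(1 − 0.05446536)·36920000/680 = 11876.769.
Sum = 13760.114.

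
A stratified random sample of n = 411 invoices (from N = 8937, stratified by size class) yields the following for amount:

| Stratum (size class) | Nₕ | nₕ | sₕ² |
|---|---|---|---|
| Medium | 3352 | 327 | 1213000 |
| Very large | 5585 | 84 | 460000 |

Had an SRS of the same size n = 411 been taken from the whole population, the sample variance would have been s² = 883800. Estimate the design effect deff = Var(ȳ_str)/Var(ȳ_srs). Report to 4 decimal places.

Var(ȳ_str) = Σ Wₕ²(1−fₕ)sₕ²/nₕ with Wₕ = Nₕ/8937:
  Medium: (3352/8937)²·(1−327/3352)·1213000/327 = 470.93278
  Very large: (5585/8937)²·(1−84/5585)·460000/84 = 2106.4922
  → Var(ȳ_str) = 2577.425.
Var(ȳ_srs) = (1 − 411/8937)·883800/411 = 2051.4727.
deff = 2577.425 / 2051.4727 = 1.2564.

1.2564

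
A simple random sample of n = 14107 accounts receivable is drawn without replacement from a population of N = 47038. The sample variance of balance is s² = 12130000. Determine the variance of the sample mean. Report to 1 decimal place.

602.0

Under SRS without replacement, Var(ȳ) = (1 − f)·s²/n with f = n/N = 14107/47038 = 0.29990646.
Var(ȳ) = (1 − 0.29990646)·12130000/14107 = 0.70009354·859.85681 = 601.9802.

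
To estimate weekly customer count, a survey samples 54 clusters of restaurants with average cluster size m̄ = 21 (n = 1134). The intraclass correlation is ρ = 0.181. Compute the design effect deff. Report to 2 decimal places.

4.62

deff = 1 + (21 − 1)·0.181 = 1 + 3.62 = 4.62.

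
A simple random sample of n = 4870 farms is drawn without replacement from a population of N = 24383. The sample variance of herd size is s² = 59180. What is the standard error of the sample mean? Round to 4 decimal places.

3.1185

Under SRS without replacement, Var(ȳ) = (1 − f)·s²/n with f = n/N = 4870/24383 = 0.19972932.
Var(ȳ) = (1 − 0.19972932)·59180/4870 = 0.80027068·12.151951 = 9.7248499.
SE(ȳ) = √(9.7248499) = 3.1185.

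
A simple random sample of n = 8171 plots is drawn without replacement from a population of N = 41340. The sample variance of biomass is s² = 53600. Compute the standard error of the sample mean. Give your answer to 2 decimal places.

Under SRS without replacement, Var(ȳ) = (1 − f)·s²/n with f = n/N = 8171/41340 = 0.19765360.
Var(ȳ) = (1 − 0.19765360)·53600/8171 = 0.80234640·6.5597846 = 5.2632195.
SE(ȳ) = √(5.2632195) = 2.29.

2.29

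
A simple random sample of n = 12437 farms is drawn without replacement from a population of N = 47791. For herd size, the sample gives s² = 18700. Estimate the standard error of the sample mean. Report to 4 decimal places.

1.0547

Under SRS without replacement, Var(ȳ) = (1 − f)·s²/n with f = n/N = 12437/47791 = 0.26023728.
Var(ȳ) = (1 − 0.26023728)·18700/12437 = 0.73976272·1.503578 = 1.112291.
SE(ȳ) = √(1.112291) = 1.0547.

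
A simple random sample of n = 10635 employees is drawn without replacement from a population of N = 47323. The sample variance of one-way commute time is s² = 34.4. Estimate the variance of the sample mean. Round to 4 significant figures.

Under SRS without replacement, Var(ȳ) = (1 − f)·s²/n with f = n/N = 10635/47323 = 0.22473216.
Var(ȳ) = (1 − 0.22473216)·34.4/10635 = 0.77526784·0.0032346027 = 0.0025076835.

0.002508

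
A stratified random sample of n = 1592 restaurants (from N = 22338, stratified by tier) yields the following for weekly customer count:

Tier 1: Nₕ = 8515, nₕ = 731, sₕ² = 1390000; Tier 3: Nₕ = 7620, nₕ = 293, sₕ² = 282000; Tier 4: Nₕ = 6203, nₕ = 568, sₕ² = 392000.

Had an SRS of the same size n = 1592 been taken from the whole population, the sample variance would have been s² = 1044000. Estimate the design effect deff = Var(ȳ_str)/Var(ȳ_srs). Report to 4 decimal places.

0.6709

Var(ȳ_str) = Σ Wₕ²(1−fₕ)sₕ²/nₕ with Wₕ = Nₕ/22338:
  Tier 1: (8515/22338)²·(1−731/8515)·1390000/731 = 252.57847
  Tier 3: (7620/22338)²·(1−293/7620)·282000/293 = 107.68968
  Tier 4: (6203/22338)²·(1−568/6203)·392000/568 = 48.344254
  → Var(ȳ_str) = 408.6124.
Var(ȳ_srs) = (1 − 1592/22338)·1044000/1592 = 609.04239.
deff = 408.6124 / 609.04239 = 0.6709.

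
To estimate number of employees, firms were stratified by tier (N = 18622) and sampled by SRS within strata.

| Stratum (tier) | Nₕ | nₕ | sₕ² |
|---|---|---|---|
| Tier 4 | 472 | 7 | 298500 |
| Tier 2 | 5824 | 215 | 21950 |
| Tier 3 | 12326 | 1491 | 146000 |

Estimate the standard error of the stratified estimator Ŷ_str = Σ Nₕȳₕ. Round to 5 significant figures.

Var(Ŷ_str) = Σₕ Nₕ²(1 − fₕ)sₕ²/nₕ.
Tier 4: 472²·(1 − 7/472)·298500/7 = 9.3592543 × 10^9.
Tier 2: 5824²·(1 − 215/5824)·21950/215 = 3.335054 × 10^9.
Tier 3: 12326²·(1 − 1491/12326)·146000/1491 = 1.3077547 × 10^10.
Sum = 2.5771855 × 10^10.
SE = √(2.5771855 × 10^10) = 160540.

160540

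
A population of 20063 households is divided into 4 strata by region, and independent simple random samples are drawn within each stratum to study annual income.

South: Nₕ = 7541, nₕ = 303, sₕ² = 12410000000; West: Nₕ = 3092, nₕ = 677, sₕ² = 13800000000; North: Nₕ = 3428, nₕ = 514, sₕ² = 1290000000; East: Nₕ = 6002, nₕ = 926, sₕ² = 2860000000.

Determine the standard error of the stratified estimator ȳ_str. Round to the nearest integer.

2496

Var(ȳ_str) = Σₕ Wₕ²(1 − fₕ)sₕ²/nₕ with Wₕ = Nₕ/N, N = 20063.
South: Wₕ = 0.37586602; term = 0.37586602²·(1 − 0.04018035)·12410000000/303 = 5.5537321 × 10^6.
West: Wₕ = 0.15411454; term = 0.15411454²·(1 − 0.21895213)·13800000000/677 = 378142.33.
North: Wₕ = 0.17086179; term = 0.17086179²·(1 − 0.14994166)·1290000000/514 = 62282.381.
East: Wₕ = 0.29915765; term = 0.29915765²·(1 − 0.15428191)·2860000000/926 = 233765.76.
Sum = 6.2279226 × 10^6.
SE = √(6.2279226 × 10^6) = 2496.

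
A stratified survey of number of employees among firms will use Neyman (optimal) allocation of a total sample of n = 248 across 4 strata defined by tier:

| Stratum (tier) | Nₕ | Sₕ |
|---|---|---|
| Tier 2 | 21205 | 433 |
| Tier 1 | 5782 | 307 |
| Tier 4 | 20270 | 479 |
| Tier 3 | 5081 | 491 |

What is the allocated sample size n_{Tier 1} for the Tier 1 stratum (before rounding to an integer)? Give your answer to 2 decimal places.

Neyman allocation: nₕ = n·NₕSₕ / Σⱼ NⱼSⱼ.
Σ NⱼSⱼ = 21205·433 + 5782·307 + 20270·479 + 5081·491 = 2.316094 × 10^7.
n_{Tier 1} = 248·5782·307 / (2.316094 × 10^7) = 19.01.

19.01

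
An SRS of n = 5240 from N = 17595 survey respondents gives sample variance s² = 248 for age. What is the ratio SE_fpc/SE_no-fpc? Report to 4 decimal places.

f = n/N = 5240/17595 = 0.29781188.
SE_no-fpc = √(s²/n) = 0.21755056; SE_fpc = √((1−f)s²/n) = 0.18230011.
Ratio = √(1−f) = 0.83796666.

0.8380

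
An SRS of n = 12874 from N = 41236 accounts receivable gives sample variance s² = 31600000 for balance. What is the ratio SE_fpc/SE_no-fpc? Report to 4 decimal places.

f = n/N = 12874/41236 = 0.31220293.
SE_no-fpc = √(s²/n) = 49.543512; SE_fpc = √((1−f)s²/n) = 41.088184.
Ratio = √(1−f) = 0.82933532.

0.8293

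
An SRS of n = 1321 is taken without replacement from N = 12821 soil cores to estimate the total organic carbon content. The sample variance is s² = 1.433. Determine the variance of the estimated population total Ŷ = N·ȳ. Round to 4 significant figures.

Var(Ŷ) = N²·Var(ȳ) = N²·(1 − n/N)·s²/n.
f = 1321/12821 = 0.10303408; Var(ȳ) = 0.89696592·1.433/1321 = 9.730145 × 10^-4.
Var(Ŷ) = 12821² · (9.730145 × 10^-4) = 159942.22.

159900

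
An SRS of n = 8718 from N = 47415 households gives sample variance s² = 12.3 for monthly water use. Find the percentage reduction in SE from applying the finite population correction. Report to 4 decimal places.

9.6599

f = n/N = 8718/47415 = 0.18386587.
SE_no-fpc = √(s²/n) = 0.037561603; SE_fpc = √((1−f)s²/n) = 0.033933206.
Ratio = √(1−f) = 0.90340143. Reduction = 100·(1 − 0.90340143) = 9.6599%.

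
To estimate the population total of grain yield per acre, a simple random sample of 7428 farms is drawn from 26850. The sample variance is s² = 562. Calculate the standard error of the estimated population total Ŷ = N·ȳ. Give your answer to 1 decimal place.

Var(Ŷ) = N²·Var(ȳ) = N²·(1 − n/N)·s²/n.
f = 7428/26850 = 0.27664804; Var(ȳ) = 0.72335196·562/7428 = 0.054728567.
Var(Ŷ) = 26850² · 0.054728567 = 3.9455055 × 10^7.
SE(Ŷ) = √(3.9455055 × 10^7) = 6281.3.

6281.3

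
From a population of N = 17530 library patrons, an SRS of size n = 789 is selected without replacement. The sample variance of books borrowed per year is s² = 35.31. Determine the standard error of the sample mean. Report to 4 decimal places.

0.2067

Under SRS without replacement, Var(ȳ) = (1 − f)·s²/n with f = n/N = 789/17530 = 0.04500856.
Var(ȳ) = (1 − 0.04500856)·35.31/789 = 0.95499144·0.044752852 = 0.04273859.
SE(ȳ) = √(0.04273859) = 0.2067.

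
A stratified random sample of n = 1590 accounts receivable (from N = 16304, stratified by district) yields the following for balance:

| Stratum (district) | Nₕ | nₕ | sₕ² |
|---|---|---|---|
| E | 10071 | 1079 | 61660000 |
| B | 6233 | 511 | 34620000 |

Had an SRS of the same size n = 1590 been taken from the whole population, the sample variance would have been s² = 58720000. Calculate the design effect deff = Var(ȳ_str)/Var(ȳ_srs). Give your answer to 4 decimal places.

Var(ȳ_str) = Σ Wₕ²(1−fₕ)sₕ²/nₕ with Wₕ = Nₕ/16304:
  E: (10071/16304)²·(1−1079/10071)·61660000/1079 = 19468.058
  B: (6233/16304)²·(1−511/6233)·34620000/511 = 9089.9775
  → Var(ȳ_str) = 28558.036.
Var(ȳ_srs) = (1 − 1590/16304)·58720000/1590 = 33329.247.
deff = 28558.036 / 33329.247 = 0.8568.

0.8568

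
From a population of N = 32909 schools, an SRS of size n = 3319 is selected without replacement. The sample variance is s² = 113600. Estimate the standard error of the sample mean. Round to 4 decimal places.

Under SRS without replacement, Var(ȳ) = (1 − f)·s²/n with f = n/N = 3319/32909 = 0.10085387.
Var(ȳ) = (1 − 0.10085387)·113600/3319 = 0.89914613·34.227177 = 30.775234.
SE(ȳ) = √(30.775234) = 5.5475.

5.5475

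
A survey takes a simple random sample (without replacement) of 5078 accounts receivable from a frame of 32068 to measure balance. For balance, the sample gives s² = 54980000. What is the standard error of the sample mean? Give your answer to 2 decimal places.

95.46

Under SRS without replacement, Var(ȳ) = (1 − f)·s²/n with f = n/N = 5078/32068 = 0.15835100.
Var(ȳ) = (1 − 0.15835100)·54980000/5078 = 0.84164900·10827.097 = 9112.6156.
SE(ȳ) = √(9112.6156) = 95.46.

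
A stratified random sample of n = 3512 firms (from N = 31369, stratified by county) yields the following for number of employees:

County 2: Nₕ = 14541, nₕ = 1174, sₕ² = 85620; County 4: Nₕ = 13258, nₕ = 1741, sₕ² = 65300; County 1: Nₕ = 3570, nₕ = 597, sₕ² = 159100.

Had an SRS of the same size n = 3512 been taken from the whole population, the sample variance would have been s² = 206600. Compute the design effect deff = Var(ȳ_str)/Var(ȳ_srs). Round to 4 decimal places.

Var(ȳ_str) = Σ Wₕ²(1−fₕ)sₕ²/nₕ with Wₕ = Nₕ/31369:
  County 2: (14541/31369)²·(1−1174/14541)·85620/1174 = 14.405688
  County 4: (13258/31369)²·(1−1741/13258)·65300/1741 = 5.8201
  County 1: (3570/31369)²·(1−597/3570)·159100/597 = 2.874469
  → Var(ȳ_str) = 23.100257.
Var(ȳ_srs) = (1 − 3512/31369)·206600/3512 = 52.240759.
deff = 23.100257 / 52.240759 = 0.4422.

0.4422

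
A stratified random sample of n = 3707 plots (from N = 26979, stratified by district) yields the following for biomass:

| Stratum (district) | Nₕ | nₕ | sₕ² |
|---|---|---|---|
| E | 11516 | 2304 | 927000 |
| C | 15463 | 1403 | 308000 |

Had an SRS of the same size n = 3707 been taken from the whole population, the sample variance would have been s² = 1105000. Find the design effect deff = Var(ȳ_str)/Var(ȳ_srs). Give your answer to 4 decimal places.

Var(ȳ_str) = Σ Wₕ²(1−fₕ)sₕ²/nₕ with Wₕ = Nₕ/26979:
  E: (11516/26979)²·(1−2304/11516)·927000/2304 = 58.64097
  C: (15463/26979)²·(1−1403/15463)·308000/1403 = 65.572301
  → Var(ȳ_str) = 124.21327.
Var(ȳ_srs) = (1 − 3707/26979)·1105000/3707 = 257.12692.
deff = 124.21327 / 257.12692 = 0.4831.

0.4831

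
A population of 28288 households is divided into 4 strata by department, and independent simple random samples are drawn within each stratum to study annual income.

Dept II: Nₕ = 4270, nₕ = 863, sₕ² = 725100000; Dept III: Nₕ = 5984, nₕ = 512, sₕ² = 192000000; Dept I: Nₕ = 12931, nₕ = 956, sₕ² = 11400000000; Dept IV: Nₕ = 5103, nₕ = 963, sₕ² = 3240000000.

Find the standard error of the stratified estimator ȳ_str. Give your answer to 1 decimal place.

Var(ȳ_str) = Σₕ Wₕ²(1 − fₕ)sₕ²/nₕ with Wₕ = Nₕ/N, N = 28288.
Dept II: Wₕ = 0.15094740; term = 0.15094740²·(1 − 0.20210773)·725100000/863 = 15275.05.
Dept III: Wₕ = 0.21153846; term = 0.21153846²·(1 − 0.08556150)·192000000/512 = 15344.914.
Dept I: Wₕ = 0.45711963; term = 0.45711963²·(1 − 0.07393086)·11400000000/956 = 2.3075446 × 10^6.
Dept IV: Wₕ = 0.18039451; term = 0.18039451²·(1 − 0.18871252)·3240000000/963 = 88826.008.
Sum = 2.4269906 × 10^6.
SE = √(2.4269906 × 10^6) = 1557.9.

1557.9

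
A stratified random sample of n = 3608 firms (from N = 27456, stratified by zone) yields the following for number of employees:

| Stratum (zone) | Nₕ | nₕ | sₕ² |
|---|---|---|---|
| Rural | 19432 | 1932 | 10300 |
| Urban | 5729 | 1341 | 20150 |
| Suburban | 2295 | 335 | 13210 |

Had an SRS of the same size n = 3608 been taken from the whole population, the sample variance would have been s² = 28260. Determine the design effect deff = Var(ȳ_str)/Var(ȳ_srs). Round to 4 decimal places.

0.4617

Var(ȳ_str) = Σ Wₕ²(1−fₕ)sₕ²/nₕ with Wₕ = Nₕ/27456:
  Rural: (19432/27456)²·(1−1932/19432)·10300/1932 = 2.4049781
  Urban: (5729/27456)²·(1−1341/5729)·20150/1341 = 0.50109167
  Suburban: (2295/27456)²·(1−335/2295)·13210/335 = 0.23530017
  → Var(ȳ_str) = 3.1413699.
Var(ȳ_srs) = (1 − 3608/27456)·28260/3608 = 6.803311.
deff = 3.1413699 / 6.803311 = 0.4617.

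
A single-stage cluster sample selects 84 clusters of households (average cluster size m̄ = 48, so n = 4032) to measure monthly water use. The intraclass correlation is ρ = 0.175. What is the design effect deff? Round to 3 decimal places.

9.225

deff = 1 + (48 − 1)·0.175 = 1 + 8.225 = 9.225.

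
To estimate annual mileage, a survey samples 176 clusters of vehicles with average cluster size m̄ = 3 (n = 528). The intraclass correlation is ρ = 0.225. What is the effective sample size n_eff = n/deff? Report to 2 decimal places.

deff = 1 + (3 − 1)·0.225 = 1 + 0.45 = 1.45.
n_eff = 528 / 1.45 = 364.14.

364.14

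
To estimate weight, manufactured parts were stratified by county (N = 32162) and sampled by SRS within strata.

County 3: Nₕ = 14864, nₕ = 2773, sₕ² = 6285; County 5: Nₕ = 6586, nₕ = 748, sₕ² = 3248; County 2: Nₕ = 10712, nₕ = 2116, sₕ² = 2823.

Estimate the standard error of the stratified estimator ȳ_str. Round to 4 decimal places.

0.8209

Var(ȳ_str) = Σₕ Wₕ²(1 − fₕ)sₕ²/nₕ with Wₕ = Nₕ/N, N = 32162.
County 3: Wₕ = 0.46216031; term = 0.46216031²·(1 − 0.18655813)·6285/2773 = 0.39379231.
County 5: Wₕ = 0.20477582; term = 0.20477582²·(1 − 0.11357425)·3248/748 = 0.16140394.
County 2: Wₕ = 0.33306386; term = 0.33306386²·(1 − 0.19753547)·2823/2116 = 0.11876161.
Sum = 0.67395786.
SE = √(0.67395786) = 0.8209.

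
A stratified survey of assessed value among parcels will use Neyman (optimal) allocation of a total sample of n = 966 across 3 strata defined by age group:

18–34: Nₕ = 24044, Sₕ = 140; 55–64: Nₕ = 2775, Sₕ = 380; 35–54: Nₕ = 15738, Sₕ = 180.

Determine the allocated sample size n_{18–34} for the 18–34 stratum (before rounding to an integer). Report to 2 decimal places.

448.30

Neyman allocation: nₕ = n·NₕSₕ / Σⱼ NⱼSⱼ.
Σ NⱼSⱼ = 24044·140 + 2775·380 + 15738·180 = 7.2535 × 10^6.
n_{18–34} = 966·24044·140 / (7.2535 × 10^6) = 448.30.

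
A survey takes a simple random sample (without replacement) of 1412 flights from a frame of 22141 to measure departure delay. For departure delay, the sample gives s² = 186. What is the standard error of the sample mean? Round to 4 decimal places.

0.3512

Under SRS without replacement, Var(ȳ) = (1 − f)·s²/n with f = n/N = 1412/22141 = 0.06377309.
Var(ȳ) = (1 − 0.06377309)·186/1412 = 0.93622691·0.13172805 = 0.12332734.
SE(ȳ) = √(0.12332734) = 0.3512.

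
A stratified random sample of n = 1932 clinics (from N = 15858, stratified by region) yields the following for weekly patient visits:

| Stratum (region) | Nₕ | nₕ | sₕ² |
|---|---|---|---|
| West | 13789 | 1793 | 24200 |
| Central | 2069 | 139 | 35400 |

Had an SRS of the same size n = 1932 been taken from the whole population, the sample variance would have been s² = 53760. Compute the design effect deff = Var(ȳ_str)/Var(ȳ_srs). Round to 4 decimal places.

0.5288

Var(ȳ_str) = Σ Wₕ²(1−fₕ)sₕ²/nₕ with Wₕ = Nₕ/15858:
  West: (13789/15858)²·(1−1793/13789)·24200/1793 = 8.8778434
  Central: (2069/15858)²·(1−139/2069)·35400/139 = 4.0439841
  → Var(ȳ_str) = 12.921828.
Var(ȳ_srs) = (1 − 1932/15858)·53760/1932 = 24.436.
deff = 12.921828 / 24.436 = 0.5288.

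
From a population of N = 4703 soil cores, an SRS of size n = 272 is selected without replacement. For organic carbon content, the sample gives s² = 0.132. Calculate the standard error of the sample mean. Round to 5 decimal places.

Under SRS without replacement, Var(ȳ) = (1 − f)·s²/n with f = n/N = 272/4703 = 0.05783542.
Var(ȳ) = (1 − 0.05783542)·0.132/272 = 0.94216458·4.8529412 × 10^-4 = 4.5722693 × 10^-4.
SE(ȳ) = √(4.5722693 × 10^-4) = 0.02138.

0.02138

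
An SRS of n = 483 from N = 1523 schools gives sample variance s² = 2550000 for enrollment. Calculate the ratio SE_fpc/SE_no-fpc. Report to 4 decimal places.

0.8264

f = n/N = 483/1523 = 0.31713723.
SE_no-fpc = √(s²/n) = 72.660189; SE_fpc = √((1−f)s²/n) = 60.043119.
Ratio = √(1−f) = 0.82635511.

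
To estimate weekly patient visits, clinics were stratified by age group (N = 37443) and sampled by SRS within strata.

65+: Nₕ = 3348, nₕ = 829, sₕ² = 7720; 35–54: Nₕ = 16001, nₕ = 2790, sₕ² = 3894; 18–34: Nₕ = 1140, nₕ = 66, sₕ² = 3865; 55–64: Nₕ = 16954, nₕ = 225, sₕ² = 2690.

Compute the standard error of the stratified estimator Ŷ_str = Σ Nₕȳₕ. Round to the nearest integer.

61937

Var(Ŷ_str) = Σₕ Nₕ²(1 − fₕ)sₕ²/nₕ.
65+: 3348²·(1 − 829/3348)·7720/829 = 7.8537376 × 10^7.
35–54: 16001²·(1 − 2790/16001)·3894/2790 = 2.9503569 × 10^8.
18–34: 1140²·(1 − 66/1140)·3865/66 = 7.1699264 × 10^7.
55–64: 16954²·(1 − 225/16954)·2690/225 = 3.3908761 × 10^9.
Sum = 3.8361484 × 10^9.
SE = √(3.8361484 × 10^9) = 61937.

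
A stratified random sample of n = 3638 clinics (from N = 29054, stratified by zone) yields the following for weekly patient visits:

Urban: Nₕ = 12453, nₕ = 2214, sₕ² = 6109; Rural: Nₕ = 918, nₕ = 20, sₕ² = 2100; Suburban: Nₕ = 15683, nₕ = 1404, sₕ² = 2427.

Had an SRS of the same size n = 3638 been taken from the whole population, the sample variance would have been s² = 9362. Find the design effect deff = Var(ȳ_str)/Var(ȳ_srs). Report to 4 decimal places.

Var(ȳ_str) = Σ Wₕ²(1−fₕ)sₕ²/nₕ with Wₕ = Nₕ/29054:
  Urban: (12453/29054)²·(1−2214/12453)·6109/2214 = 0.41678509
  Rural: (918/29054)²·(1−20/918)·2100/20 = 0.10254074
  Suburban: (15683/29054)²·(1−1404/15683)·2427/1404 = 0.45858278
  → Var(ȳ_str) = 0.97790861.
Var(ȳ_srs) = (1 − 3638/29054)·9362/3638 = 2.2511644.
deff = 0.97790861 / 2.2511644 = 0.4344.

0.4344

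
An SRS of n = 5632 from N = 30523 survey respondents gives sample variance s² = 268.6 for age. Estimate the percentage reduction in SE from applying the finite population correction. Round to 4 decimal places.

9.6959

f = n/N = 5632/30523 = 0.18451659.
SE_no-fpc = √(s²/n) = 0.21838443; SE_fpc = √((1−f)s²/n) = 0.19721014.
Ratio = √(1−f) = 0.90304120. Reduction = 100·(1 − 0.90304120) = 9.6959%.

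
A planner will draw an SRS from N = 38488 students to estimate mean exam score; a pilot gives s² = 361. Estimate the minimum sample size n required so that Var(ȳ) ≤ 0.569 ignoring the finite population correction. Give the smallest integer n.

635

Without fpc, n₀ = s²/D = 361/0.569 = 634.4464.
Rounding up, n = 635.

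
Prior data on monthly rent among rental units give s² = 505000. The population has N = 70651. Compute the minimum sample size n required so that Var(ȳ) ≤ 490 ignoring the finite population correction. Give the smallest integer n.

1031

Without fpc, n₀ = s²/D = 505000/490 = 1030.6122.
Rounding up, n = 1031.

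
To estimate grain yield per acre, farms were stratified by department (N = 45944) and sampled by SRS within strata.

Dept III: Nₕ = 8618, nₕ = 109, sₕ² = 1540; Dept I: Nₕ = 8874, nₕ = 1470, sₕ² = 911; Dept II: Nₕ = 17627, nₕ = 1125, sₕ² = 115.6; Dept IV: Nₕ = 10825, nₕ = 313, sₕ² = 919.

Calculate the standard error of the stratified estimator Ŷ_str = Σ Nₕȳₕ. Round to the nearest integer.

Var(Ŷ_str) = Σₕ Nₕ²(1 − fₕ)sₕ²/nₕ.
Dept III: 8618²·(1 − 109/8618)·1540/109 = 1.0360465 × 10^9.
Dept I: 8874²·(1 − 1470/8874)·911/1470 = 4.0718041 × 10^7.
Dept II: 17627²·(1 − 1125/17627)·115.6/1125 = 2.9889613 × 10^7.
Dept IV: 10825²·(1 − 313/10825)·919/313 = 3.3410612 × 10^8.
Sum = 1.4407603 × 10^9.
SE = √(1.4407603 × 10^9) = 37957.

37957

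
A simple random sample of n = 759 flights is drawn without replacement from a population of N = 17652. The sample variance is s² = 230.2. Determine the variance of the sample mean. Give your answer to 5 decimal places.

0.29025

Under SRS without replacement, Var(ȳ) = (1 − f)·s²/n with f = n/N = 759/17652 = 0.04299796.
Var(ȳ) = (1 − 0.04299796)·230.2/759 = 0.95700204·0.30329381 = 0.29025279.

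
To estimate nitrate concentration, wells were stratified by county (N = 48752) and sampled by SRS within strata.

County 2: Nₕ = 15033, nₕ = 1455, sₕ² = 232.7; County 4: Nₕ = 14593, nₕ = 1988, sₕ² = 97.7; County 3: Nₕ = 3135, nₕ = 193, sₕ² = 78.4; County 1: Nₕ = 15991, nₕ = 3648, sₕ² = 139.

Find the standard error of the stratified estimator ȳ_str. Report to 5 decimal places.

Var(ȳ_str) = Σₕ Wₕ²(1 − fₕ)sₕ²/nₕ with Wₕ = Nₕ/N, N = 48752.
County 2: Wₕ = 0.30835658; term = 0.30835658²·(1 − 0.09678707)·232.7/1455 = 0.013735042.
County 4: Wₕ = 0.29933131; term = 0.29933131²·(1 − 0.13622970)·97.7/1988 = 0.0038034765.
County 3: Wₕ = 0.06430505; term = 0.06430505²·(1 − 0.06156300)·78.4/193 = 0.0015763552.
County 1: Wₕ = 0.32800706; term = 0.32800706²·(1 − 0.22812832)·139/3648 = 0.0031642548.
Sum = 0.022279129.
SE = √(0.022279129) = 0.14926.

0.14926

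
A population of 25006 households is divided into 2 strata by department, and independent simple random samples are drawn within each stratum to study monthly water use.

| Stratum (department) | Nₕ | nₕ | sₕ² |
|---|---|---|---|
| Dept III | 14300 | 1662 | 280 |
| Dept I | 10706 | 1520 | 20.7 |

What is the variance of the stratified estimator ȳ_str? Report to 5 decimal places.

0.05083

Var(ȳ_str) = Σₕ Wₕ²(1 − fₕ)sₕ²/nₕ with Wₕ = Nₕ/N, N = 25006.
Dept III: Wₕ = 0.57186275; term = 0.57186275²·(1 − 0.11622378)·280/1662 = 0.048691477.
Dept I: Wₕ = 0.42813725; term = 0.42813725²·(1 − 0.14197646)·20.7/1520 = 0.0021418645.
Sum = 0.050833342.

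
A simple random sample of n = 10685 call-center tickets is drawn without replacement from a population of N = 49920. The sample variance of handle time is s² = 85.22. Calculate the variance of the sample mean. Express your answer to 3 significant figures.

0.00627

Under SRS without replacement, Var(ȳ) = (1 − f)·s²/n with f = n/N = 10685/49920 = 0.21404247.
Var(ȳ) = (1 − 0.21404247)·85.22/10685 = 0.78595753·0.0079756668 = 0.0062685354.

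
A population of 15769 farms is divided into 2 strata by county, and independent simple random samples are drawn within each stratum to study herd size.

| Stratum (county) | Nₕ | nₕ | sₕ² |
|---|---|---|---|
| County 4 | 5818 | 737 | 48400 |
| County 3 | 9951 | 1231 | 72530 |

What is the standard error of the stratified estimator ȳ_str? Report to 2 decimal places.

5.33

Var(ȳ_str) = Σₕ Wₕ²(1 − fₕ)sₕ²/nₕ with Wₕ = Nₕ/N, N = 15769.
County 4: Wₕ = 0.36895174; term = 0.36895174²·(1 − 0.12667583)·48400/737 = 7.8071492.
County 3: Wₕ = 0.63104826; term = 0.63104826²·(1 − 0.12370616)·72530/1231 = 20.560541.
Sum = 28.36769.
SE = √(28.36769) = 5.33.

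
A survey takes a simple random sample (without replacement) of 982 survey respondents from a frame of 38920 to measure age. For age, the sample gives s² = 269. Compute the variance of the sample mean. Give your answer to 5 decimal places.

0.26702

Under SRS without replacement, Var(ȳ) = (1 − f)·s²/n with f = n/N = 982/38920 = 0.02523124.
Var(ȳ) = (1 − 0.02523124)·269/982 = 0.97476876·0.27393075 = 0.26701914.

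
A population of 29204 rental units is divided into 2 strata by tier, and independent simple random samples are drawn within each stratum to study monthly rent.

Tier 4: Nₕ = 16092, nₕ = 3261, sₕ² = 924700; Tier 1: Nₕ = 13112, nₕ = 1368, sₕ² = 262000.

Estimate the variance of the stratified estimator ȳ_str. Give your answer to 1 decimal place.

103.2

Var(ȳ_str) = Σₕ Wₕ²(1 − fₕ)sₕ²/nₕ with Wₕ = Nₕ/N, N = 29204.
Tier 4: Wₕ = 0.55102041; term = 0.55102041²·(1 − 0.20264728)·924700/3261 = 68.649268.
Tier 1: Wₕ = 0.44897959; term = 0.44897959²·(1 − 0.10433191)·262000/1368 = 34.579244.
Sum = 103.22851.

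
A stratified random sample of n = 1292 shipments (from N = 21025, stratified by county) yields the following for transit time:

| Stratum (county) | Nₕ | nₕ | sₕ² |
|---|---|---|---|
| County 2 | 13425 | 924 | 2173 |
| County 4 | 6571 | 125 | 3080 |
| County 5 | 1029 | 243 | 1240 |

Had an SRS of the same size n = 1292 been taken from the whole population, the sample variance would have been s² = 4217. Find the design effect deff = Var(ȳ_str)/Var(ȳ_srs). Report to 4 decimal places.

Var(ȳ_str) = Σ Wₕ²(1−fₕ)sₕ²/nₕ with Wₕ = Nₕ/21025:
  County 2: (13425/21025)²·(1−924/13425)·2173/924 = 0.89284238
  County 4: (6571/21025)²·(1−125/6571)·3080/125 = 2.36097
  County 5: (1029/21025)²·(1−243/1029)·1240/243 = 0.0093364403
  → Var(ȳ_str) = 3.2631488.
Var(ȳ_srs) = (1 − 1292/21025)·4217/1292 = 3.0633611.
deff = 3.2631488 / 3.0633611 = 1.0652.

1.0652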